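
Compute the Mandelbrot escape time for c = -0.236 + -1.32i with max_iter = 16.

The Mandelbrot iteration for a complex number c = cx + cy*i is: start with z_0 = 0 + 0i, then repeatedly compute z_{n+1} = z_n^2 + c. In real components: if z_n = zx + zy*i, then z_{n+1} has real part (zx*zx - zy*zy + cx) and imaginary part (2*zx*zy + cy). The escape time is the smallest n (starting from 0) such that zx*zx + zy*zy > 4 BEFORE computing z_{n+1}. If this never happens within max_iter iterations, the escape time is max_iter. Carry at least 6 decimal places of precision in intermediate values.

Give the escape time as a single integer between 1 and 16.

z_0 = 0 + 0i, c = -0.2360 + -1.3200i
Iter 1: z = -0.2360 + -1.3200i, |z|^2 = 1.7981
Iter 2: z = -1.9227 + -0.6970i, |z|^2 = 4.1825
Escaped at iteration 2

Answer: 2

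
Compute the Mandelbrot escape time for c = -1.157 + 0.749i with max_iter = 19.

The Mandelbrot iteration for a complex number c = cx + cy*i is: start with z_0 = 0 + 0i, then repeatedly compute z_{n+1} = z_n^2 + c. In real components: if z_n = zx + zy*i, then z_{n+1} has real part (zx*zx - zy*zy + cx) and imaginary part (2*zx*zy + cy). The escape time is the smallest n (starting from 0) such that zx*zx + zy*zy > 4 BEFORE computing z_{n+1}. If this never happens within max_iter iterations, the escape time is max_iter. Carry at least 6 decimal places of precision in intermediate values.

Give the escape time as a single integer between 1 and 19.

Answer: 3

Derivation:
z_0 = 0 + 0i, c = -1.1570 + 0.7490i
Iter 1: z = -1.1570 + 0.7490i, |z|^2 = 1.8996
Iter 2: z = -0.3794 + -0.9842i, |z|^2 = 1.1125
Iter 3: z = -1.9817 + 1.4957i, |z|^2 = 6.1643
Escaped at iteration 3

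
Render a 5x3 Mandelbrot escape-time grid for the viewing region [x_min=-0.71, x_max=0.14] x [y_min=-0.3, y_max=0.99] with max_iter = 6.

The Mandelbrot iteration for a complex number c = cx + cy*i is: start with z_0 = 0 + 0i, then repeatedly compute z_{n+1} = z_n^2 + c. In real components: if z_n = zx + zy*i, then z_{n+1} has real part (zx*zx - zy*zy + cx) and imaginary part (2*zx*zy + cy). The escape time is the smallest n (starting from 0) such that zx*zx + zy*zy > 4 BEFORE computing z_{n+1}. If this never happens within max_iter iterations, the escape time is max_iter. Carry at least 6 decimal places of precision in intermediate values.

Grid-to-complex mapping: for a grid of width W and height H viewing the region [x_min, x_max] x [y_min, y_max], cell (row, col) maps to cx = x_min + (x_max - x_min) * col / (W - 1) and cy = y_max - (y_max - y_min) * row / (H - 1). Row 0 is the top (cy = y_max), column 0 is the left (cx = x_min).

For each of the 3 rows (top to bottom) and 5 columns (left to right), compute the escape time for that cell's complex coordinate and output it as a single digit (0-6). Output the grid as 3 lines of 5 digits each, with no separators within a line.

(row=0, col=0): c = -0.7100 + 0.9900i → escape time 3
(row=0, col=1): c = -0.4975 + 0.9900i → escape time 4
(row=0, col=2): c = -0.2850 + 0.9900i → escape time 5
(row=0, col=3): c = -0.0725 + 0.9900i → escape time 6
(row=0, col=4): c = 0.1400 + 0.9900i → escape time 4
(row=1, col=0): c = -0.7100 + 0.3450i → escape time 6
(row=1, col=1): c = -0.4975 + 0.3450i → escape time 6
(row=1, col=2): c = -0.2850 + 0.3450i → escape time 6
(row=1, col=3): c = -0.0725 + 0.3450i → escape time 6
(row=1, col=4): c = 0.1400 + 0.3450i → escape time 6
(row=2, col=0): c = -0.7100 + -0.3000i → escape time 6
(row=2, col=1): c = -0.4975 + -0.3000i → escape time 6
(row=2, col=2): c = -0.2850 + -0.3000i → escape time 6
(row=2, col=3): c = -0.0725 + -0.3000i → escape time 6
(row=2, col=4): c = 0.1400 + -0.3000i → escape time 6

Answer: 34564
66666
66666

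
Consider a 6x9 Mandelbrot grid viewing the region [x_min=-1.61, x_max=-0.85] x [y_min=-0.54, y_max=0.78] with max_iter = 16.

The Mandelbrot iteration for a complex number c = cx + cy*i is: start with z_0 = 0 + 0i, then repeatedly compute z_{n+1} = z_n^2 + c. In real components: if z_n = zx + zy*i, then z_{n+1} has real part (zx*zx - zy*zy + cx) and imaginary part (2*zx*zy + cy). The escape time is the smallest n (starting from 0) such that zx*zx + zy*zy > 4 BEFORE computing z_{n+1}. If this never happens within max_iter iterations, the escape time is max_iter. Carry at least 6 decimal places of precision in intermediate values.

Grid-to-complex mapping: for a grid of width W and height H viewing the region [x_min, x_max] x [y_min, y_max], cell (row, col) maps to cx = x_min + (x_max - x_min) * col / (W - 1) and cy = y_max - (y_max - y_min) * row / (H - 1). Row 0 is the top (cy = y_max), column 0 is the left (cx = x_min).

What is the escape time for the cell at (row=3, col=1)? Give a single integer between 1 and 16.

Answer: 5

Derivation:
z_0 = 0 + 0i, c = -1.4580 + 0.2850i
Iter 1: z = -1.4580 + 0.2850i, |z|^2 = 2.2070
Iter 2: z = 0.5865 + -0.5461i, |z|^2 = 0.6422
Iter 3: z = -1.4122 + -0.3556i, |z|^2 = 2.1206
Iter 4: z = 0.4097 + 1.2892i, |z|^2 = 1.8300
Iter 5: z = -2.9523 + 1.3415i, |z|^2 = 10.5155
Escaped at iteration 5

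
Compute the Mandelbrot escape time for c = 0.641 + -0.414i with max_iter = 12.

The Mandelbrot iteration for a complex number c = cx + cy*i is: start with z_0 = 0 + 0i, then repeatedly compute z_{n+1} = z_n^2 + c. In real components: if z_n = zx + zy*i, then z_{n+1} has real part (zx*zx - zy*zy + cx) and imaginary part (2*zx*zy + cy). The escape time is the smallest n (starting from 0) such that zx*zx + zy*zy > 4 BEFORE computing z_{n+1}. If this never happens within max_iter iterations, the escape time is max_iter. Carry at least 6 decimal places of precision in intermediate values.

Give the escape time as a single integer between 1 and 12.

Answer: 3

Derivation:
z_0 = 0 + 0i, c = 0.6410 + -0.4140i
Iter 1: z = 0.6410 + -0.4140i, |z|^2 = 0.5823
Iter 2: z = 0.8805 + -0.9447i, |z|^2 = 1.6678
Iter 3: z = 0.5237 + -2.0777i, |z|^2 = 4.5910
Escaped at iteration 3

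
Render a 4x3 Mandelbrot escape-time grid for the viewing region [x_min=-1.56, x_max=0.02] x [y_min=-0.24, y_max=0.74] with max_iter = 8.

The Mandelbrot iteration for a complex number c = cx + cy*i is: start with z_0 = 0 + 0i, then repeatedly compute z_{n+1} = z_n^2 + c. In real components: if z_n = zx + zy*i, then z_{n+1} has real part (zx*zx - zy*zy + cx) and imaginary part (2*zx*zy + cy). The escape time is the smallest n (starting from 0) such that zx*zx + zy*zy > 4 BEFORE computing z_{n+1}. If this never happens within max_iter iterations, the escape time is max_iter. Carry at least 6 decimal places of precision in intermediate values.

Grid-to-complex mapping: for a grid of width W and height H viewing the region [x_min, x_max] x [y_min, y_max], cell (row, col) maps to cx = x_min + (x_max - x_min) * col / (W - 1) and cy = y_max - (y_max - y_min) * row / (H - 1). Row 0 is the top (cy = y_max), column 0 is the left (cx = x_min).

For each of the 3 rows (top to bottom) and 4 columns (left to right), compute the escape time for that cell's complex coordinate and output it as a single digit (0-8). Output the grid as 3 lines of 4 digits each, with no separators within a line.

(row=0, col=0): c = -1.5600 + 0.7400i → escape time 3
(row=0, col=1): c = -1.0333 + 0.7400i → escape time 3
(row=0, col=2): c = -0.5067 + 0.7400i → escape time 6
(row=0, col=3): c = 0.0200 + 0.7400i → escape time 8
(row=1, col=0): c = -1.5600 + 0.2500i → escape time 5
(row=1, col=1): c = -1.0333 + 0.2500i → escape time 8
(row=1, col=2): c = -0.5067 + 0.2500i → escape time 8
(row=1, col=3): c = 0.0200 + 0.2500i → escape time 8
(row=2, col=0): c = -1.5600 + -0.2400i → escape time 5
(row=2, col=1): c = -1.0333 + -0.2400i → escape time 8
(row=2, col=2): c = -0.5067 + -0.2400i → escape time 8
(row=2, col=3): c = 0.0200 + -0.2400i → escape time 8

Answer: 3368
5888
5888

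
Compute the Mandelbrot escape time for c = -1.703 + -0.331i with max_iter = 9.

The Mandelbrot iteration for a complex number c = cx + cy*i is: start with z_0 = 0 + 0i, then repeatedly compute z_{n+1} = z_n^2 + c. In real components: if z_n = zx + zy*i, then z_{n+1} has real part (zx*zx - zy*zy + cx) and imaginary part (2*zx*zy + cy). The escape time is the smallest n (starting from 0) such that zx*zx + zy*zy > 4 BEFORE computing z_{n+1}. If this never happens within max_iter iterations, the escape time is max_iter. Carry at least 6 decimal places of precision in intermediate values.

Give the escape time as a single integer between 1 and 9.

Answer: 4

Derivation:
z_0 = 0 + 0i, c = -1.7030 + -0.3310i
Iter 1: z = -1.7030 + -0.3310i, |z|^2 = 3.0098
Iter 2: z = 1.0876 + 0.7964i, |z|^2 = 1.8172
Iter 3: z = -1.1543 + 1.4014i, |z|^2 = 3.2962
Iter 4: z = -2.3346 + -3.5661i, |z|^2 = 18.1671
Escaped at iteration 4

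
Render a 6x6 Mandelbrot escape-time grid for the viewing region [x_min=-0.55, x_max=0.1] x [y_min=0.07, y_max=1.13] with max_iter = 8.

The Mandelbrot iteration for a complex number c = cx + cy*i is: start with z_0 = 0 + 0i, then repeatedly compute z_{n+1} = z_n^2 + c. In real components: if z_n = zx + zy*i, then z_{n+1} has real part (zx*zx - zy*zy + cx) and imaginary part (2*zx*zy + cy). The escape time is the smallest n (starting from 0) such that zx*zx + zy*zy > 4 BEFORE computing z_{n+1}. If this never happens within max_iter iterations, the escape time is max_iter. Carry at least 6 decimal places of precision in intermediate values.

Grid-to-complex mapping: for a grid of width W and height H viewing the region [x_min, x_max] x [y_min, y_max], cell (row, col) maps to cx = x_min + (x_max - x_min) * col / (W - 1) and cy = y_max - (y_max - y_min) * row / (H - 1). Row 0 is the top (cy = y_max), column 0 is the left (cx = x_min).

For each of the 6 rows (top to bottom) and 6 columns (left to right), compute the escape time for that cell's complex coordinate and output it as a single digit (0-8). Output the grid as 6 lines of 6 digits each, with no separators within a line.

(row=0, col=0): c = -0.5500 + 1.1300i → escape time 3
(row=0, col=1): c = -0.4200 + 1.1300i → escape time 4
(row=0, col=2): c = -0.2900 + 1.1300i → escape time 4
(row=0, col=3): c = -0.1600 + 1.1300i → escape time 5
(row=0, col=4): c = -0.0300 + 1.1300i → escape time 4
(row=0, col=5): c = 0.1000 + 1.1300i → escape time 3
(row=1, col=0): c = -0.5500 + 0.9180i → escape time 4
(row=1, col=1): c = -0.4200 + 0.9180i → escape time 5
(row=1, col=2): c = -0.2900 + 0.9180i → escape time 6
(row=1, col=3): c = -0.1600 + 0.9180i → escape time 8
(row=1, col=4): c = -0.0300 + 0.9180i → escape time 8
(row=1, col=5): c = 0.1000 + 0.9180i → escape time 5
(row=2, col=0): c = -0.5500 + 0.7060i → escape time 8
(row=2, col=1): c = -0.4200 + 0.7060i → escape time 7
(row=2, col=2): c = -0.2900 + 0.7060i → escape time 8
(row=2, col=3): c = -0.1600 + 0.7060i → escape time 8
(row=2, col=4): c = -0.0300 + 0.7060i → escape time 8
(row=2, col=5): c = 0.1000 + 0.7060i → escape time 8
(row=3, col=0): c = -0.5500 + 0.4940i → escape time 8
(row=3, col=1): c = -0.4200 + 0.4940i → escape time 8
(row=3, col=2): c = -0.2900 + 0.4940i → escape time 8
(row=3, col=3): c = -0.1600 + 0.4940i → escape time 8
(row=3, col=4): c = -0.0300 + 0.4940i → escape time 8
(row=3, col=5): c = 0.1000 + 0.4940i → escape time 8
(row=4, col=0): c = -0.5500 + 0.2820i → escape time 8
(row=4, col=1): c = -0.4200 + 0.2820i → escape time 8
(row=4, col=2): c = -0.2900 + 0.2820i → escape time 8
(row=4, col=3): c = -0.1600 + 0.2820i → escape time 8
(row=4, col=4): c = -0.0300 + 0.2820i → escape time 8
(row=4, col=5): c = 0.1000 + 0.2820i → escape time 8
(row=5, col=0): c = -0.5500 + 0.0700i → escape time 8
(row=5, col=1): c = -0.4200 + 0.0700i → escape time 8
(row=5, col=2): c = -0.2900 + 0.0700i → escape time 8
(row=5, col=3): c = -0.1600 + 0.0700i → escape time 8
(row=5, col=4): c = -0.0300 + 0.0700i → escape time 8
(row=5, col=5): c = 0.1000 + 0.0700i → escape time 8

Answer: 344543
456885
878888
888888
888888
888888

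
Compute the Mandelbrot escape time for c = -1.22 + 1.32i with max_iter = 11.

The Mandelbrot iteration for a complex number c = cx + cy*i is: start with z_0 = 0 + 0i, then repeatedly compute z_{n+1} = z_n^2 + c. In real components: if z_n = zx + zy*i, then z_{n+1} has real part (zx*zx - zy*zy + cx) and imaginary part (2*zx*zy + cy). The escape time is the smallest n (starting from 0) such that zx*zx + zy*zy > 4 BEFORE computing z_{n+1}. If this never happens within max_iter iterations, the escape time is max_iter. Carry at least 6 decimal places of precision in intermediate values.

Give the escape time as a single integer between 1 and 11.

Answer: 2

Derivation:
z_0 = 0 + 0i, c = -1.2200 + 1.3200i
Iter 1: z = -1.2200 + 1.3200i, |z|^2 = 3.2308
Iter 2: z = -1.4740 + -1.9008i, |z|^2 = 5.7857
Escaped at iteration 2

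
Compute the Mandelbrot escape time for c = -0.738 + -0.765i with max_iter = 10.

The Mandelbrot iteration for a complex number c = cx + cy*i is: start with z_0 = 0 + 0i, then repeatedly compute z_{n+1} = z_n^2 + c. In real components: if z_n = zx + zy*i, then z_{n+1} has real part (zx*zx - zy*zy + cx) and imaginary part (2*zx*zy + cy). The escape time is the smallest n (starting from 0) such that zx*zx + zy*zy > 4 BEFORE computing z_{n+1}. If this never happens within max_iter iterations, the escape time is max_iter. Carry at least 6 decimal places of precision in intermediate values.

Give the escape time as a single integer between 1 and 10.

Answer: 4

Derivation:
z_0 = 0 + 0i, c = -0.7380 + -0.7650i
Iter 1: z = -0.7380 + -0.7650i, |z|^2 = 1.1299
Iter 2: z = -0.7786 + 0.3641i, |z|^2 = 0.7388
Iter 3: z = -0.2644 + -1.3320i, |z|^2 = 1.8442
Iter 4: z = -2.4424 + -0.0606i, |z|^2 = 5.9689
Escaped at iteration 4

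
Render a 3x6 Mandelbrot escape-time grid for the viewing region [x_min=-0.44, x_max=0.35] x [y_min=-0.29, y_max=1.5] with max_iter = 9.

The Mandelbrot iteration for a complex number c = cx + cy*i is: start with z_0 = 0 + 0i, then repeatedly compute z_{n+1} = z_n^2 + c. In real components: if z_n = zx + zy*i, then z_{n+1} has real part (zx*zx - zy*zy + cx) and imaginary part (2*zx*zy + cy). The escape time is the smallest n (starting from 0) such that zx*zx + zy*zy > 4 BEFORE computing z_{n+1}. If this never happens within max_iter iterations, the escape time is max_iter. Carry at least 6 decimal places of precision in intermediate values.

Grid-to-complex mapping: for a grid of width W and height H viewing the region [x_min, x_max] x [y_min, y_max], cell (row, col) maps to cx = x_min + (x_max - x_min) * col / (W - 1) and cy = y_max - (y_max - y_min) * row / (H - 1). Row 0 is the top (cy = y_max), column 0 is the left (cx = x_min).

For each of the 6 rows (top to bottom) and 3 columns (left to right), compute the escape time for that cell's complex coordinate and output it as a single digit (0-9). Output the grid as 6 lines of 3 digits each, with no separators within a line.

Answer: 222
342
694
999
999
999

Derivation:
(row=0, col=0): c = -0.4400 + 1.5000i → escape time 2
(row=0, col=1): c = -0.0450 + 1.5000i → escape time 2
(row=0, col=2): c = 0.3500 + 1.5000i → escape time 2
(row=1, col=0): c = -0.4400 + 1.1420i → escape time 3
(row=1, col=1): c = -0.0450 + 1.1420i → escape time 4
(row=1, col=2): c = 0.3500 + 1.1420i → escape time 2
(row=2, col=0): c = -0.4400 + 0.7840i → escape time 6
(row=2, col=1): c = -0.0450 + 0.7840i → escape time 9
(row=2, col=2): c = 0.3500 + 0.7840i → escape time 4
(row=3, col=0): c = -0.4400 + 0.4260i → escape time 9
(row=3, col=1): c = -0.0450 + 0.4260i → escape time 9
(row=3, col=2): c = 0.3500 + 0.4260i → escape time 9
(row=4, col=0): c = -0.4400 + 0.0680i → escape time 9
(row=4, col=1): c = -0.0450 + 0.0680i → escape time 9
(row=4, col=2): c = 0.3500 + 0.0680i → escape time 9
(row=5, col=0): c = -0.4400 + -0.2900i → escape time 9
(row=5, col=1): c = -0.0450 + -0.2900i → escape time 9
(row=5, col=2): c = 0.3500 + -0.2900i → escape time 9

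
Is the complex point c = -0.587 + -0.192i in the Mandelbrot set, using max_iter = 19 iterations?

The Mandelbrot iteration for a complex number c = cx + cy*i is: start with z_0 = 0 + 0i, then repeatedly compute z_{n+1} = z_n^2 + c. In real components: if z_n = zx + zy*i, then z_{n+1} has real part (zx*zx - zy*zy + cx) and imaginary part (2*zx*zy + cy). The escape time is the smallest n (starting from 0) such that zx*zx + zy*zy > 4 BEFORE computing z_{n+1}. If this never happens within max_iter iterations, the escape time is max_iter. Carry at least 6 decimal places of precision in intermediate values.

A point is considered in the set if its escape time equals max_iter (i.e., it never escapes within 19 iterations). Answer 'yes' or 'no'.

Answer: yes

Derivation:
z_0 = 0 + 0i, c = -0.5870 + -0.1920i
Iter 1: z = -0.5870 + -0.1920i, |z|^2 = 0.3814
Iter 2: z = -0.2793 + 0.0334i, |z|^2 = 0.0791
Iter 3: z = -0.5101 + -0.2107i, |z|^2 = 0.3046
Iter 4: z = -0.3712 + 0.0229i, |z|^2 = 0.1383
Iter 5: z = -0.4498 + -0.2090i, |z|^2 = 0.2460
Iter 6: z = -0.4284 + -0.0040i, |z|^2 = 0.1835
Iter 7: z = -0.4035 + -0.1886i, |z|^2 = 0.1984
Iter 8: z = -0.4598 + -0.0398i, |z|^2 = 0.2130
Iter 9: z = -0.3772 + -0.1554i, |z|^2 = 0.1664
Iter 10: z = -0.4689 + -0.0748i, |z|^2 = 0.2254
Iter 11: z = -0.3728 + -0.1219i, |z|^2 = 0.1538
Iter 12: z = -0.4629 + -0.1011i, |z|^2 = 0.2245
Iter 13: z = -0.3829 + -0.0984i, |z|^2 = 0.1563
Iter 14: z = -0.4500 + -0.1167i, |z|^2 = 0.2161
Iter 15: z = -0.3981 + -0.0870i, |z|^2 = 0.1660
Iter 16: z = -0.4361 + -0.1227i, |z|^2 = 0.2052
Iter 17: z = -0.4119 + -0.0850i, |z|^2 = 0.1769
Iter 18: z = -0.4246 + -0.1220i, |z|^2 = 0.1951
Did not escape in 19 iterations → in set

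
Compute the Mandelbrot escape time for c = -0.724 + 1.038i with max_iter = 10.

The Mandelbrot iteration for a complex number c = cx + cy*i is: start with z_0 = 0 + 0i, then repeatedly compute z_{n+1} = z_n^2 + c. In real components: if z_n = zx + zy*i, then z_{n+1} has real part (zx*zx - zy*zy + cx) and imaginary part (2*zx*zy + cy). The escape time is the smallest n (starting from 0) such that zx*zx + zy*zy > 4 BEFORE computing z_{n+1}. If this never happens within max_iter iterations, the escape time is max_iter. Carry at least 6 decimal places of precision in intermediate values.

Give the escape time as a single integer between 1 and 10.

Answer: 3

Derivation:
z_0 = 0 + 0i, c = -0.7240 + 1.0380i
Iter 1: z = -0.7240 + 1.0380i, |z|^2 = 1.6016
Iter 2: z = -1.2773 + -0.4650i, |z|^2 = 1.8477
Iter 3: z = 0.6912 + 2.2259i, |z|^2 = 5.4324
Escaped at iteration 3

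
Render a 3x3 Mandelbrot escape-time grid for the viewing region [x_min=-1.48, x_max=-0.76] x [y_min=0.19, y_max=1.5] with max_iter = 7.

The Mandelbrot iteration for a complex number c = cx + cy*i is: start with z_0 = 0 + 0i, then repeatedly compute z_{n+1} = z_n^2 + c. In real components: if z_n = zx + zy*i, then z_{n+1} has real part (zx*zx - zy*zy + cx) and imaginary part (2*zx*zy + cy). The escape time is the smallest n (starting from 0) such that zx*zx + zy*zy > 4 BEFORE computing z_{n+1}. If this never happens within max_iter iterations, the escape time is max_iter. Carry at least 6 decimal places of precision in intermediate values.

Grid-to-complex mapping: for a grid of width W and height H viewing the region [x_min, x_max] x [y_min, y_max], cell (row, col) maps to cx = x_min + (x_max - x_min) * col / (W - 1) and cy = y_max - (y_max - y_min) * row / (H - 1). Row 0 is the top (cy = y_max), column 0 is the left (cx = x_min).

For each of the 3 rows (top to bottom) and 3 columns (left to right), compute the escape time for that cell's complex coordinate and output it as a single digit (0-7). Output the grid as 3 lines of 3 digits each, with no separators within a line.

(row=0, col=0): c = -1.4800 + 1.5000i → escape time 1
(row=0, col=1): c = -1.1200 + 1.5000i → escape time 2
(row=0, col=2): c = -0.7600 + 1.5000i → escape time 2
(row=1, col=0): c = -1.4800 + 0.8450i → escape time 3
(row=1, col=1): c = -1.1200 + 0.8450i → escape time 3
(row=1, col=2): c = -0.7600 + 0.8450i → escape time 4
(row=2, col=0): c = -1.4800 + 0.1900i → escape time 5
(row=2, col=1): c = -1.1200 + 0.1900i → escape time 7
(row=2, col=2): c = -0.7600 + 0.1900i → escape time 7

Answer: 122
334
577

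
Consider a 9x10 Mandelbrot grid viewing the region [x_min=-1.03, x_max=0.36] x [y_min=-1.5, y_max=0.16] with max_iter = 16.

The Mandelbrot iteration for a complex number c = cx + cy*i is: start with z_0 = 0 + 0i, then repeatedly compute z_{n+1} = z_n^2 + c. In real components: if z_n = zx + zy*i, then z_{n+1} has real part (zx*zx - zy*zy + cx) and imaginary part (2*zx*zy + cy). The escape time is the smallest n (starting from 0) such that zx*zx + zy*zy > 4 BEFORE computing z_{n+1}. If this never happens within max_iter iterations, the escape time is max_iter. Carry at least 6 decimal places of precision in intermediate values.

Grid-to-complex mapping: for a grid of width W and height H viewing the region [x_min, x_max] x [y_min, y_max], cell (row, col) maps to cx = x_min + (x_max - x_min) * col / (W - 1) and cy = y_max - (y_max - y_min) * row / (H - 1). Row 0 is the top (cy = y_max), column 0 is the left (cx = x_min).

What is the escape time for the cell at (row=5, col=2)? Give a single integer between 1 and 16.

z_0 = 0 + 0i, c = -0.6825 + -0.7622i
Iter 1: z = -0.6825 + -0.7622i, |z|^2 = 1.0468
Iter 2: z = -0.7977 + 0.2782i, |z|^2 = 0.7137
Iter 3: z = -0.1236 + -1.2061i, |z|^2 = 1.4699
Iter 4: z = -2.1218 + -0.4640i, |z|^2 = 4.7175
Escaped at iteration 4

Answer: 4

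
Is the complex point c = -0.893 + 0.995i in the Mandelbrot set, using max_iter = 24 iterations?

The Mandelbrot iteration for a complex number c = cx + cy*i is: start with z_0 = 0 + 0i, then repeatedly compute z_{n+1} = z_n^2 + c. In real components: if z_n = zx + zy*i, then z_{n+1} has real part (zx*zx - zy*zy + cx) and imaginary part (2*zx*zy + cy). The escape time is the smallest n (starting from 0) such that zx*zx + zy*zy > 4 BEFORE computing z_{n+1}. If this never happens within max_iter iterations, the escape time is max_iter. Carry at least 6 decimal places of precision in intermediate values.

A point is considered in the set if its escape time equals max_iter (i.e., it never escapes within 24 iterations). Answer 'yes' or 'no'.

Answer: no

Derivation:
z_0 = 0 + 0i, c = -0.8930 + 0.9950i
Iter 1: z = -0.8930 + 0.9950i, |z|^2 = 1.7875
Iter 2: z = -1.0856 + -0.7821i, |z|^2 = 1.7901
Iter 3: z = -0.3262 + 2.6930i, |z|^2 = 7.3586
Escaped at iteration 3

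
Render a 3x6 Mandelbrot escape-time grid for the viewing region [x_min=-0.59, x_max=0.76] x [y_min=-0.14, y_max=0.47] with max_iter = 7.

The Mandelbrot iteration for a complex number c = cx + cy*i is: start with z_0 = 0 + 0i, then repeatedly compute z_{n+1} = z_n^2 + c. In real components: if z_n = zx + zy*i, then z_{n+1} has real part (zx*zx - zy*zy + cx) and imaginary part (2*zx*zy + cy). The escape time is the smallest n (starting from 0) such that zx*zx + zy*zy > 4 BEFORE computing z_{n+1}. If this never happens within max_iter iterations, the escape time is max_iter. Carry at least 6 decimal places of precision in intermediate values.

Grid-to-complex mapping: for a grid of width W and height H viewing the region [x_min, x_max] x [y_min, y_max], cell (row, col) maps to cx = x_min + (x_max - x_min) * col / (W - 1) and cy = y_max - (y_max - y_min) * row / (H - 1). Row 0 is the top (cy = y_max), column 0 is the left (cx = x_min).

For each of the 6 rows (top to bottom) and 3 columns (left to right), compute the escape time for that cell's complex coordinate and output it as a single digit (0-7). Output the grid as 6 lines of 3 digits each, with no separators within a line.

Answer: 773
773
773
773
773
773

Derivation:
(row=0, col=0): c = -0.5900 + 0.4700i → escape time 7
(row=0, col=1): c = 0.0850 + 0.4700i → escape time 7
(row=0, col=2): c = 0.7600 + 0.4700i → escape time 3
(row=1, col=0): c = -0.5900 + 0.3480i → escape time 7
(row=1, col=1): c = 0.0850 + 0.3480i → escape time 7
(row=1, col=2): c = 0.7600 + 0.3480i → escape time 3
(row=2, col=0): c = -0.5900 + 0.2260i → escape time 7
(row=2, col=1): c = 0.0850 + 0.2260i → escape time 7
(row=2, col=2): c = 0.7600 + 0.2260i → escape time 3
(row=3, col=0): c = -0.5900 + 0.1040i → escape time 7
(row=3, col=1): c = 0.0850 + 0.1040i → escape time 7
(row=3, col=2): c = 0.7600 + 0.1040i → escape time 3
(row=4, col=0): c = -0.5900 + -0.0180i → escape time 7
(row=4, col=1): c = 0.0850 + -0.0180i → escape time 7
(row=4, col=2): c = 0.7600 + -0.0180i → escape time 3
(row=5, col=0): c = -0.5900 + -0.1400i → escape time 7
(row=5, col=1): c = 0.0850 + -0.1400i → escape time 7
(row=5, col=2): c = 0.7600 + -0.1400i → escape time 3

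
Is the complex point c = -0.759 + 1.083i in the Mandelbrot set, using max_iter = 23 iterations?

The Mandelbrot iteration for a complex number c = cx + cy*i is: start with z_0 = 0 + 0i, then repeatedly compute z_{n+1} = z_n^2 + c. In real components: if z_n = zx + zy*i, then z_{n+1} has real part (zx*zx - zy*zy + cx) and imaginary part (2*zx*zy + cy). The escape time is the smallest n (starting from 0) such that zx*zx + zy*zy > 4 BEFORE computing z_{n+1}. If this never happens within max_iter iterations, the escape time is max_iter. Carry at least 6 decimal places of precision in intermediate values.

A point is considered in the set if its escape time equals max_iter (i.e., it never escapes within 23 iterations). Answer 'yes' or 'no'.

z_0 = 0 + 0i, c = -0.7590 + 1.0830i
Iter 1: z = -0.7590 + 1.0830i, |z|^2 = 1.7490
Iter 2: z = -1.3558 + -0.5610i, |z|^2 = 2.1529
Iter 3: z = 0.7645 + 2.6042i, |z|^2 = 7.3663
Escaped at iteration 3

Answer: no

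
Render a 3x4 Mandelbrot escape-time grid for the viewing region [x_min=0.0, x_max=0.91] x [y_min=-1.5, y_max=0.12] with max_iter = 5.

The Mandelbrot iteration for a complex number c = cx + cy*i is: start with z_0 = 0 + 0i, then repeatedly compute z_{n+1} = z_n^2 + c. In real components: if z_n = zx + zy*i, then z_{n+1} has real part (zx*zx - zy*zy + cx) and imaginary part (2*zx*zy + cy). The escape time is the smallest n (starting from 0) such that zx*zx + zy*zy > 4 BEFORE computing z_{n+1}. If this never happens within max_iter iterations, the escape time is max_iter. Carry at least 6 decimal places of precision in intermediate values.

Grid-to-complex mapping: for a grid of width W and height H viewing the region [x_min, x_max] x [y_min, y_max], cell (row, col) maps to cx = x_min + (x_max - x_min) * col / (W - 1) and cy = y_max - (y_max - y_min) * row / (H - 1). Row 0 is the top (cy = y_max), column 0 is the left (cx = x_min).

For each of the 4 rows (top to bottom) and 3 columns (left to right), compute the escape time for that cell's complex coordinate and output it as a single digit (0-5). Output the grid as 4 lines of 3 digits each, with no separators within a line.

(row=0, col=0): c = 0.0000 + 0.1200i → escape time 5
(row=0, col=1): c = 0.4550 + 0.1200i → escape time 5
(row=0, col=2): c = 0.9100 + 0.1200i → escape time 3
(row=1, col=0): c = 0.0000 + -0.4200i → escape time 5
(row=1, col=1): c = 0.4550 + -0.4200i → escape time 5
(row=1, col=2): c = 0.9100 + -0.4200i → escape time 3
(row=2, col=0): c = 0.0000 + -0.9600i → escape time 5
(row=2, col=1): c = 0.4550 + -0.9600i → escape time 3
(row=2, col=2): c = 0.9100 + -0.9600i → escape time 2
(row=3, col=0): c = 0.0000 + -1.5000i → escape time 2
(row=3, col=1): c = 0.4550 + -1.5000i → escape time 2
(row=3, col=2): c = 0.9100 + -1.5000i → escape time 2

Answer: 553
553
532
222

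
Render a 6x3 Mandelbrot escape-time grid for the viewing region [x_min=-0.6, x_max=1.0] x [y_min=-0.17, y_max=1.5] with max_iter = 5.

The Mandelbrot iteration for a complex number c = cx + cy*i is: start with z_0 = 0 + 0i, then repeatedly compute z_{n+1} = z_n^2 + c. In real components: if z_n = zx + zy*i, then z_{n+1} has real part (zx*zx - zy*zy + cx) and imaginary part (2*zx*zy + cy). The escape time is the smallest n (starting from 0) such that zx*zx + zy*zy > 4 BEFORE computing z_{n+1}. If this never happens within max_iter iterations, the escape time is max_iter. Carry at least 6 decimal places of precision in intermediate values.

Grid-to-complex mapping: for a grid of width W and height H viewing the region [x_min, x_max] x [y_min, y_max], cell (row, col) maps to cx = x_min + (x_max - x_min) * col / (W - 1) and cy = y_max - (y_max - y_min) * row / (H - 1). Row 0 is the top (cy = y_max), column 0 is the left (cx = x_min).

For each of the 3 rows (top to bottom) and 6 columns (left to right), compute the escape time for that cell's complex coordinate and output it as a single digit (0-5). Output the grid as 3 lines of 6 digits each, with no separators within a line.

Answer: 222222
555532
555532

Derivation:
(row=0, col=0): c = -0.6000 + 1.5000i → escape time 2
(row=0, col=1): c = -0.2800 + 1.5000i → escape time 2
(row=0, col=2): c = 0.0400 + 1.5000i → escape time 2
(row=0, col=3): c = 0.3600 + 1.5000i → escape time 2
(row=0, col=4): c = 0.6800 + 1.5000i → escape time 2
(row=0, col=5): c = 1.0000 + 1.5000i → escape time 2
(row=1, col=0): c = -0.6000 + 0.6650i → escape time 5
(row=1, col=1): c = -0.2800 + 0.6650i → escape time 5
(row=1, col=2): c = 0.0400 + 0.6650i → escape time 5
(row=1, col=3): c = 0.3600 + 0.6650i → escape time 5
(row=1, col=4): c = 0.6800 + 0.6650i → escape time 3
(row=1, col=5): c = 1.0000 + 0.6650i → escape time 2
(row=2, col=0): c = -0.6000 + -0.1700i → escape time 5
(row=2, col=1): c = -0.2800 + -0.1700i → escape time 5
(row=2, col=2): c = 0.0400 + -0.1700i → escape time 5
(row=2, col=3): c = 0.3600 + -0.1700i → escape time 5
(row=2, col=4): c = 0.6800 + -0.1700i → escape time 3
(row=2, col=5): c = 1.0000 + -0.1700i → escape time 2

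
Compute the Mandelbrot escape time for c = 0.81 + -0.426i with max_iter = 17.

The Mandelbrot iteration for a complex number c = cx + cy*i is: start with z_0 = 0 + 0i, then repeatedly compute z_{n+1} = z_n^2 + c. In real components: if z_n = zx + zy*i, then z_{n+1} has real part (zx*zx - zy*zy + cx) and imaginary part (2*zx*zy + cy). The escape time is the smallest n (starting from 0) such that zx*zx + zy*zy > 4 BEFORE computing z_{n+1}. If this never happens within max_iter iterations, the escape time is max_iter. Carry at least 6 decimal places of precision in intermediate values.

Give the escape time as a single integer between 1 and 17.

Answer: 3

Derivation:
z_0 = 0 + 0i, c = 0.8100 + -0.4260i
Iter 1: z = 0.8100 + -0.4260i, |z|^2 = 0.8376
Iter 2: z = 1.2846 + -1.1161i, |z|^2 = 2.8960
Iter 3: z = 1.2145 + -3.2936i, |z|^2 = 12.3228
Escaped at iteration 3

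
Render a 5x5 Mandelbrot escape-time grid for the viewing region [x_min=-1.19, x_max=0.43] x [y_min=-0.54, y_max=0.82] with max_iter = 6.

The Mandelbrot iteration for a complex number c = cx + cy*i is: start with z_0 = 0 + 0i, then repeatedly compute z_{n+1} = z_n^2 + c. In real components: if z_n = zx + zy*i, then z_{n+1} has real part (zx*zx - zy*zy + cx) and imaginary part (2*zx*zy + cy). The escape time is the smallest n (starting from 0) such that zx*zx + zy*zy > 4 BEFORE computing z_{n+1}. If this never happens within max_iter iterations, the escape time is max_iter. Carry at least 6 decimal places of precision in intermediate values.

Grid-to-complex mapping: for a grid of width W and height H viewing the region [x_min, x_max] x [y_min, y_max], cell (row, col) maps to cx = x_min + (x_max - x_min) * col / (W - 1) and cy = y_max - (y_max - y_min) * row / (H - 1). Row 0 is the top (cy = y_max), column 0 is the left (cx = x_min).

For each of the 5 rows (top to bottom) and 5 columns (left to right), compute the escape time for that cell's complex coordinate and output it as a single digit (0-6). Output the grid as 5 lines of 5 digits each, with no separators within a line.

(row=0, col=0): c = -1.1900 + 0.8200i → escape time 3
(row=0, col=1): c = -0.7850 + 0.8200i → escape time 4
(row=0, col=2): c = -0.3800 + 0.8200i → escape time 6
(row=0, col=3): c = 0.0250 + 0.8200i → escape time 6
(row=0, col=4): c = 0.4300 + 0.8200i → escape time 4
(row=1, col=0): c = -1.1900 + 0.4800i → escape time 5
(row=1, col=1): c = -0.7850 + 0.4800i → escape time 6
(row=1, col=2): c = -0.3800 + 0.4800i → escape time 6
(row=1, col=3): c = 0.0250 + 0.4800i → escape time 6
(row=1, col=4): c = 0.4300 + 0.4800i → escape time 6
(row=2, col=0): c = -1.1900 + 0.1400i → escape time 6
(row=2, col=1): c = -0.7850 + 0.1400i → escape time 6
(row=2, col=2): c = -0.3800 + 0.1400i → escape time 6
(row=2, col=3): c = 0.0250 + 0.1400i → escape time 6
(row=2, col=4): c = 0.4300 + 0.1400i → escape time 6
(row=3, col=0): c = -1.1900 + -0.2000i → escape time 6
(row=3, col=1): c = -0.7850 + -0.2000i → escape time 6
(row=3, col=2): c = -0.3800 + -0.2000i → escape time 6
(row=3, col=3): c = 0.0250 + -0.2000i → escape time 6
(row=3, col=4): c = 0.4300 + -0.2000i → escape time 6
(row=4, col=0): c = -1.1900 + -0.5400i → escape time 4
(row=4, col=1): c = -0.7850 + -0.5400i → escape time 6
(row=4, col=2): c = -0.3800 + -0.5400i → escape time 6
(row=4, col=3): c = 0.0250 + -0.5400i → escape time 6
(row=4, col=4): c = 0.4300 + -0.5400i → escape time 6

Answer: 34664
56666
66666
66666
46666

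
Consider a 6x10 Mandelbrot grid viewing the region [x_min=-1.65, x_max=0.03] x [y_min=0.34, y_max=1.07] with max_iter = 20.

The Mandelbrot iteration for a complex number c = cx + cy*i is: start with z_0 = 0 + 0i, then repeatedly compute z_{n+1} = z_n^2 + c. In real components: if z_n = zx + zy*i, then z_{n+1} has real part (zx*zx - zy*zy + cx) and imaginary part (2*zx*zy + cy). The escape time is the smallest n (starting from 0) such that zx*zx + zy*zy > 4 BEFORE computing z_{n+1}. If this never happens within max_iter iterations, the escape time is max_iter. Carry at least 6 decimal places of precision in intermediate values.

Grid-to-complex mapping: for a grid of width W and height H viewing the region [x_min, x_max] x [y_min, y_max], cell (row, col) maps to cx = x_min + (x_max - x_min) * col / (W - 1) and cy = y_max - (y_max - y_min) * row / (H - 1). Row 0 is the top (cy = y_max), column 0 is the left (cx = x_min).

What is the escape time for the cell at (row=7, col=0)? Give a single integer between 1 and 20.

z_0 = 0 + 0i, c = -1.6500 + 0.5022i
Iter 1: z = -1.6500 + 0.5022i, |z|^2 = 2.9747
Iter 2: z = 0.8203 + -1.1551i, |z|^2 = 2.0071
Iter 3: z = -2.3114 + -1.3928i, |z|^2 = 7.2826
Escaped at iteration 3

Answer: 3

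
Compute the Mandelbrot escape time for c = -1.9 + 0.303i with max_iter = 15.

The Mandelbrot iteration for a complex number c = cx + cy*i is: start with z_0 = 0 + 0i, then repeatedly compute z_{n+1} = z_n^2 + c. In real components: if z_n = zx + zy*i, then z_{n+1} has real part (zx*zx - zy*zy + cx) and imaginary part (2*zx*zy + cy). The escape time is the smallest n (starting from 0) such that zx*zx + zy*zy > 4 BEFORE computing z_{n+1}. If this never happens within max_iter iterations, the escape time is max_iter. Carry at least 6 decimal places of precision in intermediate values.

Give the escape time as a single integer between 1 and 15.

Answer: 3

Derivation:
z_0 = 0 + 0i, c = -1.9000 + 0.3030i
Iter 1: z = -1.9000 + 0.3030i, |z|^2 = 3.7018
Iter 2: z = 1.6182 + -0.8484i, |z|^2 = 3.3383
Iter 3: z = -0.0012 + -2.4427i, |z|^2 = 5.9670
Escaped at iteration 3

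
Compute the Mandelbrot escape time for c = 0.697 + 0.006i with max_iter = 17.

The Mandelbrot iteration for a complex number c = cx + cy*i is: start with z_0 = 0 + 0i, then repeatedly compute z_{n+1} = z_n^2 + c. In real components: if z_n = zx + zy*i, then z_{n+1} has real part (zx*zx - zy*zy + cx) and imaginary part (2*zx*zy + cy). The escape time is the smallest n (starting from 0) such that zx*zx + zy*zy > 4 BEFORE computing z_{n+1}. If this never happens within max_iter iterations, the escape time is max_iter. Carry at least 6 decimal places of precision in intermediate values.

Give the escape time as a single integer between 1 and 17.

z_0 = 0 + 0i, c = 0.6970 + 0.0060i
Iter 1: z = 0.6970 + 0.0060i, |z|^2 = 0.4858
Iter 2: z = 1.1828 + 0.0144i, |z|^2 = 1.3992
Iter 3: z = 2.0957 + 0.0400i, |z|^2 = 4.3937
Escaped at iteration 3

Answer: 3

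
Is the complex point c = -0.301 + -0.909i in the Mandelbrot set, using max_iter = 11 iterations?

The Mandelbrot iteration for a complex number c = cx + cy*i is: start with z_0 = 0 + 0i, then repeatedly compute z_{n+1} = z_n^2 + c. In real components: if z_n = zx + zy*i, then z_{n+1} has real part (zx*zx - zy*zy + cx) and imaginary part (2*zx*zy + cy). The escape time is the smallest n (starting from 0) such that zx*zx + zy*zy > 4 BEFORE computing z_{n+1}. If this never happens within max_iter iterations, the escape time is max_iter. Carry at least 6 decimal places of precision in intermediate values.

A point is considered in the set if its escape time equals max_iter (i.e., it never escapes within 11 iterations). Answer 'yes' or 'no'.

z_0 = 0 + 0i, c = -0.3010 + -0.9090i
Iter 1: z = -0.3010 + -0.9090i, |z|^2 = 0.9169
Iter 2: z = -1.0367 + -0.3618i, |z|^2 = 1.2056
Iter 3: z = 0.6428 + -0.1589i, |z|^2 = 0.4385
Iter 4: z = 0.0870 + -1.1133i, |z|^2 = 1.2470
Iter 5: z = -1.5328 + -1.1026i, |z|^2 = 3.5654
Iter 6: z = 0.8328 + 2.4713i, |z|^2 = 6.8010
Escaped at iteration 6

Answer: no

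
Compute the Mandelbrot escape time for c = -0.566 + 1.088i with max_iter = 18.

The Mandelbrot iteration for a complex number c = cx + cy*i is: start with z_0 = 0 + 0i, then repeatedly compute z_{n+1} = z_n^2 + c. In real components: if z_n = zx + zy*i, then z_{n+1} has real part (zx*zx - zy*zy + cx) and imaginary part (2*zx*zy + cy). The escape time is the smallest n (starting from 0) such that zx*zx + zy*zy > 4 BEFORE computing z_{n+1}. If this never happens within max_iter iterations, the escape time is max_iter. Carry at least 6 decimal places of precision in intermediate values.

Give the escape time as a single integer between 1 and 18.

z_0 = 0 + 0i, c = -0.5660 + 1.0880i
Iter 1: z = -0.5660 + 1.0880i, |z|^2 = 1.5041
Iter 2: z = -1.4294 + -0.1436i, |z|^2 = 2.0638
Iter 3: z = 1.4565 + 1.4986i, |z|^2 = 4.3672
Escaped at iteration 3

Answer: 3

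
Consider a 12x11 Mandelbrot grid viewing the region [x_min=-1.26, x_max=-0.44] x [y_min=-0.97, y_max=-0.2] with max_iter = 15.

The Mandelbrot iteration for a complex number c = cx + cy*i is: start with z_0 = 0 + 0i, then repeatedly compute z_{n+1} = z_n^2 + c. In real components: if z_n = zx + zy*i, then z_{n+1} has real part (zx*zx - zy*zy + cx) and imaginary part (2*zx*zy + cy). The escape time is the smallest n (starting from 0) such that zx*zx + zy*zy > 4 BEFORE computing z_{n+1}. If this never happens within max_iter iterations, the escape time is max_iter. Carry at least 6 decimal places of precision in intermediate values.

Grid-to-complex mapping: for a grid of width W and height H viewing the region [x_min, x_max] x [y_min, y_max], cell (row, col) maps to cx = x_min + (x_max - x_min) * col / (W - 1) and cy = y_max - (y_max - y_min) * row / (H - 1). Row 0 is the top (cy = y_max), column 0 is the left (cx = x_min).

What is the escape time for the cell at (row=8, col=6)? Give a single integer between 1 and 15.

z_0 = 0 + 0i, c = -0.8127 + -0.8160i
Iter 1: z = -0.8127 + -0.8160i, |z|^2 = 1.3264
Iter 2: z = -0.8181 + 0.5104i, |z|^2 = 0.9297
Iter 3: z = -0.4040 + -1.6510i, |z|^2 = 2.8891
Iter 4: z = -3.3754 + 0.5180i, |z|^2 = 11.6617
Escaped at iteration 4

Answer: 4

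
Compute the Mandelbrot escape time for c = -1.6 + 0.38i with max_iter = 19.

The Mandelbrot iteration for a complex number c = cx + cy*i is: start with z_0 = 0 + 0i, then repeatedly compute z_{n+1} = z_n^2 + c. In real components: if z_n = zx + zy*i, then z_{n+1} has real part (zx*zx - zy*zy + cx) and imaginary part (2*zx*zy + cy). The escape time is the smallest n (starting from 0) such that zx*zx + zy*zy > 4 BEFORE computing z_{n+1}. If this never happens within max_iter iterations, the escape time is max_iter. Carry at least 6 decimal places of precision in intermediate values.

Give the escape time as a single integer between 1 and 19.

z_0 = 0 + 0i, c = -1.6000 + 0.3800i
Iter 1: z = -1.6000 + 0.3800i, |z|^2 = 2.7044
Iter 2: z = 0.8156 + -0.8360i, |z|^2 = 1.3641
Iter 3: z = -1.6337 + -0.9837i, |z|^2 = 3.6366
Iter 4: z = 0.1013 + 3.5941i, |z|^2 = 12.9276
Escaped at iteration 4

Answer: 4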